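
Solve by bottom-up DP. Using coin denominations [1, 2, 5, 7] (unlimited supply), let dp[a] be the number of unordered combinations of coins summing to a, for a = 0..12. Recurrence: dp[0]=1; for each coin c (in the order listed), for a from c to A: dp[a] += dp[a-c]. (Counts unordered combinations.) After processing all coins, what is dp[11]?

after  coin     0     1     2     3     4     5     6     7     8     9    10    11    12
          1     1     1     1     1     1     1     1     1     1     1     1     1     1
          2     1     1     2     2     3     3     4     4     5     5     6     6     7
          5     1     1     2     2     3     4     5     6     7     8    10    11    13
          7     1     1     2     2     3     4     5     7     8    10    12    14    17

14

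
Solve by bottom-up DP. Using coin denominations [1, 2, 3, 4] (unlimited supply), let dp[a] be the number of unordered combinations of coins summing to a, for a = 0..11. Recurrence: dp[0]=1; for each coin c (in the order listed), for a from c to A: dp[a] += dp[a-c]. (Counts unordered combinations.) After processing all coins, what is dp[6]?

after  coin     0     1     2     3     4     5     6     7     8     9    10    11
          1     1     1     1     1     1     1     1     1     1     1     1     1
          2     1     1     2     2     3     3     4     4     5     5     6     6
          3     1     1     2     3     4     5     7     8    10    12    14    16
          4     1     1     2     3     5     6     9    11    15    18    23    27

9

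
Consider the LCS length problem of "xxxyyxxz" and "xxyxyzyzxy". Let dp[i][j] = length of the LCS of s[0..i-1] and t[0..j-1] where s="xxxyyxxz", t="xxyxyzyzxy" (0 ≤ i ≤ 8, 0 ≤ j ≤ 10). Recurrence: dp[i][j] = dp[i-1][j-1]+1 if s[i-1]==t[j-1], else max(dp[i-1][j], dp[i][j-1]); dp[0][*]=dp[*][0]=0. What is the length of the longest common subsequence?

   ''  x  x  y  x  y  z  y  z  x  y
''  0  0  0  0  0  0  0  0  0  0  0
 x  0  1  1  1  1  1  1  1  1  1  1
 x  0  1  2  2  2  2  2  2  2  2  2
 x  0  1  2  2  3  3  3  3  3  3  3
 y  0  1  2  3  3  4  4  4  4  4  4
 y  0  1  2  3  3  4  4  5  5  5  5
 x  0  1  2  3  4  4  4  5  5  6  6
 x  0  1  2  3  4  4  4  5  5  6  6
 z  0  1  2  3  4  4  5  5  6  6  6

6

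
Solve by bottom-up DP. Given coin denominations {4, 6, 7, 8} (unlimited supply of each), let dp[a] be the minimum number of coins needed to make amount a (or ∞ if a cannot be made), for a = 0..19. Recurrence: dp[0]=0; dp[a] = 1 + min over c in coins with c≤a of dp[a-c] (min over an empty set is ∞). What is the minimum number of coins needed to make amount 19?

 a  0  1  2  3  4  5  6  7  8  9 10 11 12 13 14 15 16 17 18 19
dp  0  -  -  -  1  -  1  1  1  -  2  2  2  2  2  2  2  3  3  3
(- denotes ∞ / unreachable)

3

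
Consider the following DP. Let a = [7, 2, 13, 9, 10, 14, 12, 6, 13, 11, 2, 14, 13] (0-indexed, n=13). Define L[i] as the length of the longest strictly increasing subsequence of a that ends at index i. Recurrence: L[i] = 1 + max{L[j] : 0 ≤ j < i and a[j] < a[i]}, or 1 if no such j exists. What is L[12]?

   i    0    1    2    3    4    5    6    7    8    9   10   11   12
a[i]    7    2   13    9   10   14   12    6   13   11    2   14   13
L[i]    1    1    2    2    3    4    4    2    5    4    1    6    5

5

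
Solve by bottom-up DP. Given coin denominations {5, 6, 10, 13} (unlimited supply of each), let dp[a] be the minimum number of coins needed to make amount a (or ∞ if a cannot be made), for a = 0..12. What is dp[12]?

2

 a  0  1  2  3  4  5  6  7  8  9 10 11 12
dp  0  -  -  -  -  1  1  -  -  -  1  2  2
(- denotes ∞ / unreachable)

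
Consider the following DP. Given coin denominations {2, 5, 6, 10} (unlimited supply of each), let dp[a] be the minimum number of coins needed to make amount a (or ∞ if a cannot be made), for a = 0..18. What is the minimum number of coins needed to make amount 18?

3

 a  0  1  2  3  4  5  6  7  8  9 10 11 12 13 14 15 16 17 18
dp  0  -  1  -  2  1  1  2  2  3  1  2  2  3  3  2  2  3  3
(- denotes ∞ / unreachable)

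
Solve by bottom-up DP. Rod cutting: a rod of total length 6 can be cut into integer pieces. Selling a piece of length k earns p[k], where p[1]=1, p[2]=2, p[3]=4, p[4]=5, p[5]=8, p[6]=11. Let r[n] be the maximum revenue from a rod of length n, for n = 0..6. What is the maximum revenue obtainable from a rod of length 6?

11

   n    0    1    2    3    4    5    6
r[n]    0    1    2    4    5    8   11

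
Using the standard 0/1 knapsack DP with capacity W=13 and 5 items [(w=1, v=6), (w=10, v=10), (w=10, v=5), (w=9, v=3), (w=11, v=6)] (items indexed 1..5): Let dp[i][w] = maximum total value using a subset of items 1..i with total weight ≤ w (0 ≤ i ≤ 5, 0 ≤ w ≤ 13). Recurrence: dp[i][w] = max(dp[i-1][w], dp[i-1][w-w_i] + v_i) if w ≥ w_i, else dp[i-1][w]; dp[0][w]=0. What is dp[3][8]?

i\w   0   1   2   3   4   5   6   7   8   9  10  11  12  13
  0   0   0   0   0   0   0   0   0   0   0   0   0   0   0
  1   0   6   6   6   6   6   6   6   6   6   6   6   6   6
  2   0   6   6   6   6   6   6   6   6   6  10  16  16  16
  3   0   6   6   6   6   6   6   6   6   6  10  16  16  16
  4   0   6   6   6   6   6   6   6   6   6  10  16  16  16
  5   0   6   6   6   6   6   6   6   6   6  10  16  16  16

6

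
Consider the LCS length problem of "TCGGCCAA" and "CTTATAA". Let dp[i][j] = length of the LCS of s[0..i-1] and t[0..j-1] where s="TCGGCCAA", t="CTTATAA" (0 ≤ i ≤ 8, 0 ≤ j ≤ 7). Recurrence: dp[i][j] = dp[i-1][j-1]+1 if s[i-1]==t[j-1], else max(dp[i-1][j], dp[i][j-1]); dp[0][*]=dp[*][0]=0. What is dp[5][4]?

   ''  C  T  T  A  T  A  A
''  0  0  0  0  0  0  0  0
 T  0  0  1  1  1  1  1  1
 C  0  1  1  1  1  1  1  1
 G  0  1  1  1  1  1  1  1
 G  0  1  1  1  1  1  1  1
 C  0  1  1  1  1  1  1  1
 C  0  1  1  1  1  1  1  1
 A  0  1  1  1  2  2  2  2
 A  0  1  1  1  2  2  3  3

1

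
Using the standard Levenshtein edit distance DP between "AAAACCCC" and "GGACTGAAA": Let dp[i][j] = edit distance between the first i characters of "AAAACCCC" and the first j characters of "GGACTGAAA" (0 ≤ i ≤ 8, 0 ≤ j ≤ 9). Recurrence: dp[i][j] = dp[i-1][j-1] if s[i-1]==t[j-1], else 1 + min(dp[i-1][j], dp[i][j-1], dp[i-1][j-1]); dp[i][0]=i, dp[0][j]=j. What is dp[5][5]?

   ''  G  G  A  C  T  G  A  A  A
''  0  1  2  3  4  5  6  7  8  9
 A  1  1  2  2  3  4  5  6  7  8
 A  2  2  2  2  3  4  5  5  6  7
 A  3  3  3  2  3  4  5  5  5  6
 A  4  4  4  3  3  4  5  5  5  5
 C  5  5  5  4  3  4  5  6  6  6
 C  6  6  6  5  4  4  5  6  7  7
 C  7  7  7  6  5  5  5  6  7  8
 C  8  8  8  7  6  6  6  6  7  8

4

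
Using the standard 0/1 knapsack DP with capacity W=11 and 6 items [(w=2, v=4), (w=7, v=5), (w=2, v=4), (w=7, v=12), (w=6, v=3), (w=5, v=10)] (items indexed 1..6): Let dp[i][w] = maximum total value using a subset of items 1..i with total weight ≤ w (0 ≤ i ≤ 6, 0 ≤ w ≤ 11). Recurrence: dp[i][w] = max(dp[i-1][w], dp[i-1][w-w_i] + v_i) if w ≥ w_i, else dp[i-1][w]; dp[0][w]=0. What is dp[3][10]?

i\w   0   1   2   3   4   5   6   7   8   9  10  11
  0   0   0   0   0   0   0   0   0   0   0   0   0
  1   0   0   4   4   4   4   4   4   4   4   4   4
  2   0   0   4   4   4   4   4   5   5   9   9   9
  3   0   0   4   4   8   8   8   8   8   9   9  13
  4   0   0   4   4   8   8   8  12  12  16  16  20
  5   0   0   4   4   8   8   8  12  12  16  16  20
  6   0   0   4   4   8  10  10  14  14  18  18  20

9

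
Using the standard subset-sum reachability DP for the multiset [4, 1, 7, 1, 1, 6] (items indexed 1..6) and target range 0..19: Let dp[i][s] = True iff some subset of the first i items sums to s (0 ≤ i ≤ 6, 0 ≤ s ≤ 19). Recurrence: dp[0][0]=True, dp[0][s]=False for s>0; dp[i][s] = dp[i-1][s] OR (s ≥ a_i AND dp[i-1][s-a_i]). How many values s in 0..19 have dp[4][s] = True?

i\s   0   1   2   3   4   5   6   7   8   9  10  11  12  13  14  15  16  17  18  19
  0   T   F   F   F   F   F   F   F   F   F   F   F   F   F   F   F   F   F   F   F
  1   T   F   F   F   T   F   F   F   F   F   F   F   F   F   F   F   F   F   F   F
  2   T   T   F   F   T   T   F   F   F   F   F   F   F   F   F   F   F   F   F   F
  3   T   T   F   F   T   T   F   T   T   F   F   T   T   F   F   F   F   F   F   F
  4   T   T   T   F   T   T   T   T   T   T   F   T   T   T   F   F   F   F   F   F
  5   T   T   T   T   T   T   T   T   T   T   T   T   T   T   T   F   F   F   F   F
  6   T   T   T   T   T   T   T   T   T   T   T   T   T   T   T   T   T   T   T   T

12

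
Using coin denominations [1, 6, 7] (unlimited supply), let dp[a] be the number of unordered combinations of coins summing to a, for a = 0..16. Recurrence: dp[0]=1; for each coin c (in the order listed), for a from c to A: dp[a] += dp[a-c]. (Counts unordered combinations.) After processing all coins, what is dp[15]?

6

after  coin     0     1     2     3     4     5     6     7     8     9    10    11    12    13    14    15    16
          1     1     1     1     1     1     1     1     1     1     1     1     1     1     1     1     1     1
          6     1     1     1     1     1     1     2     2     2     2     2     2     3     3     3     3     3
          7     1     1     1     1     1     1     2     3     3     3     3     3     4     5     6     6     6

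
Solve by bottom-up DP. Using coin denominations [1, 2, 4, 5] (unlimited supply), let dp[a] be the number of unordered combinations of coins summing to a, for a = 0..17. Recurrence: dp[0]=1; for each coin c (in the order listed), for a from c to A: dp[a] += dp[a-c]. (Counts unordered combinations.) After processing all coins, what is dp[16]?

44

after  coin     0     1     2     3     4     5     6     7     8     9    10    11    12    13    14    15    16    17
          1     1     1     1     1     1     1     1     1     1     1     1     1     1     1     1     1     1     1
          2     1     1     2     2     3     3     4     4     5     5     6     6     7     7     8     8     9     9
          4     1     1     2     2     4     4     6     6     9     9    12    12    16    16    20    20    25    25
          5     1     1     2     2     4     5     7     8    11    13    17    19    24    27    33    37    44    49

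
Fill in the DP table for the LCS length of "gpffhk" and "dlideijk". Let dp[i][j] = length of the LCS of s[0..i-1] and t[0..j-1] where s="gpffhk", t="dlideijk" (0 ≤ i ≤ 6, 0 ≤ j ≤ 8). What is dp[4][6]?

0

   ''  d  l  i  d  e  i  j  k
''  0  0  0  0  0  0  0  0  0
 g  0  0  0  0  0  0  0  0  0
 p  0  0  0  0  0  0  0  0  0
 f  0  0  0  0  0  0  0  0  0
 f  0  0  0  0  0  0  0  0  0
 h  0  0  0  0  0  0  0  0  0
 k  0  0  0  0  0  0  0  0  1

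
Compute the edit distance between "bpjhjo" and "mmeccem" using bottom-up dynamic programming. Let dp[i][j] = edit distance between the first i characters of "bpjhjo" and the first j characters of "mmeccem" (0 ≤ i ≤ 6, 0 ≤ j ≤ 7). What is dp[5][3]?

5

   ''  m  m  e  c  c  e  m
''  0  1  2  3  4  5  6  7
 b  1  1  2  3  4  5  6  7
 p  2  2  2  3  4  5  6  7
 j  3  3  3  3  4  5  6  7
 h  4  4  4  4  4  5  6  7
 j  5  5  5  5  5  5  6  7
 o  6  6  6  6  6  6  6  7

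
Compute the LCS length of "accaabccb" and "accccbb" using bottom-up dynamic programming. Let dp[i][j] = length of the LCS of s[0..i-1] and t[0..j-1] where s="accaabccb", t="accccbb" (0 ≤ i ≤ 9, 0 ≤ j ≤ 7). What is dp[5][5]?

   ''  a  c  c  c  c  b  b
''  0  0  0  0  0  0  0  0
 a  0  1  1  1  1  1  1  1
 c  0  1  2  2  2  2  2  2
 c  0  1  2  3  3  3  3  3
 a  0  1  2  3  3  3  3  3
 a  0  1  2  3  3  3  3  3
 b  0  1  2  3  3  3  4  4
 c  0  1  2  3  4  4  4  4
 c  0  1  2  3  4  5  5  5
 b  0  1  2  3  4  5  6  6

3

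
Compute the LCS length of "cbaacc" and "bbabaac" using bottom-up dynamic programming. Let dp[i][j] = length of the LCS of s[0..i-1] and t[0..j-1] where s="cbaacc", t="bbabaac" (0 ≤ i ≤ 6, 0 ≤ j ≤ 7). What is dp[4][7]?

   ''  b  b  a  b  a  a  c
''  0  0  0  0  0  0  0  0
 c  0  0  0  0  0  0  0  1
 b  0  1  1  1  1  1  1  1
 a  0  1  1  2  2  2  2  2
 a  0  1  1  2  2  3  3  3
 c  0  1  1  2  2  3  3  4
 c  0  1  1  2  2  3  3  4

3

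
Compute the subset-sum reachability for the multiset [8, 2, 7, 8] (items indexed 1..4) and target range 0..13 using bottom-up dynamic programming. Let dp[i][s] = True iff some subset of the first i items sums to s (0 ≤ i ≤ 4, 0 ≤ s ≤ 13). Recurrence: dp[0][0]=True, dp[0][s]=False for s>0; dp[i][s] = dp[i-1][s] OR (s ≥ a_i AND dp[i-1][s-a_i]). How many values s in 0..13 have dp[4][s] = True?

6

i\s   0   1   2   3   4   5   6   7   8   9  10  11  12  13
  0   T   F   F   F   F   F   F   F   F   F   F   F   F   F
  1   T   F   F   F   F   F   F   F   T   F   F   F   F   F
  2   T   F   T   F   F   F   F   F   T   F   T   F   F   F
  3   T   F   T   F   F   F   F   T   T   T   T   F   F   F
  4   T   F   T   F   F   F   F   T   T   T   T   F   F   F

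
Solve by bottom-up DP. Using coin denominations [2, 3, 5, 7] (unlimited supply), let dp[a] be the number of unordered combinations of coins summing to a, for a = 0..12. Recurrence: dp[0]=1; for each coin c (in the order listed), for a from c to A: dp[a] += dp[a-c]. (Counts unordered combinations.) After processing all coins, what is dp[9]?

after  coin     0     1     2     3     4     5     6     7     8     9    10    11    12
          2     1     0     1     0     1     0     1     0     1     0     1     0     1
          3     1     0     1     1     1     1     2     1     2     2     2     2     3
          5     1     0     1     1     1     2     2     2     3     3     4     4     5
          7     1     0     1     1     1     2     2     3     3     4     5     5     7

4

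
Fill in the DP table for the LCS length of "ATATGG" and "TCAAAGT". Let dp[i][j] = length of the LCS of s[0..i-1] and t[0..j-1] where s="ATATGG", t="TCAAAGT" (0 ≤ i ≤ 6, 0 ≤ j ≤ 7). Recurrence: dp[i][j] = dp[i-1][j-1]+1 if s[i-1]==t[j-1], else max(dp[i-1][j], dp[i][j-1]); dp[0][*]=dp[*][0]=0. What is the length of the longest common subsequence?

   ''  T  C  A  A  A  G  T
''  0  0  0  0  0  0  0  0
 A  0  0  0  1  1  1  1  1
 T  0  1  1  1  1  1  1  2
 A  0  1  1  2  2  2  2  2
 T  0  1  1  2  2  2  2  3
 G  0  1  1  2  2  2  3  3
 G  0  1  1  2  2  2  3  3

3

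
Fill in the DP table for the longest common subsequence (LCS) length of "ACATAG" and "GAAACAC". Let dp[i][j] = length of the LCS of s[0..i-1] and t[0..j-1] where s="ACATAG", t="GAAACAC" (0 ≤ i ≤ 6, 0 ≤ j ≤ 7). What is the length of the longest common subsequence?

   ''  G  A  A  A  C  A  C
''  0  0  0  0  0  0  0  0
 A  0  0  1  1  1  1  1  1
 C  0  0  1  1  1  2  2  2
 A  0  0  1  2  2  2  3  3
 T  0  0  1  2  2  2  3  3
 A  0  0  1  2  3  3  3  3
 G  0  1  1  2  3  3  3  3

3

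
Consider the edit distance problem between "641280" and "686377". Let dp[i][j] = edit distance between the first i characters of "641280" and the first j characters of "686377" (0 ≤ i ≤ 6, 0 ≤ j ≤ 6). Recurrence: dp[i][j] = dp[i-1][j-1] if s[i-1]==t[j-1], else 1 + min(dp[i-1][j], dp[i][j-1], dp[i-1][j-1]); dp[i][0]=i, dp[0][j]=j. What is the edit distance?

   ''  6  8  6  3  7  7
''  0  1  2  3  4  5  6
 6  1  0  1  2  3  4  5
 4  2  1  1  2  3  4  5
 1  3  2  2  2  3  4  5
 2  4  3  3  3  3  4  5
 8  5  4  3  4  4  4  5
 0  6  5  4  4  5  5  5

5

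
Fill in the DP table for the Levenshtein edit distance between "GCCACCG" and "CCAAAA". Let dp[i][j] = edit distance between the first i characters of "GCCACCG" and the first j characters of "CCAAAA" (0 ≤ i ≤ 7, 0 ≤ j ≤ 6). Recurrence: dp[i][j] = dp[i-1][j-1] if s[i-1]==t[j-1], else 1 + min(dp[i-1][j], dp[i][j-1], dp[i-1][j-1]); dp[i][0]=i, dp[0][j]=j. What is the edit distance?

4

   ''  C  C  A  A  A  A
''  0  1  2  3  4  5  6
 G  1  1  2  3  4  5  6
 C  2  1  1  2  3  4  5
 C  3  2  1  2  3  4  5
 A  4  3  2  1  2  3  4
 C  5  4  3  2  2  3  4
 C  6  5  4  3  3  3  4
 G  7  6  5  4  4  4  4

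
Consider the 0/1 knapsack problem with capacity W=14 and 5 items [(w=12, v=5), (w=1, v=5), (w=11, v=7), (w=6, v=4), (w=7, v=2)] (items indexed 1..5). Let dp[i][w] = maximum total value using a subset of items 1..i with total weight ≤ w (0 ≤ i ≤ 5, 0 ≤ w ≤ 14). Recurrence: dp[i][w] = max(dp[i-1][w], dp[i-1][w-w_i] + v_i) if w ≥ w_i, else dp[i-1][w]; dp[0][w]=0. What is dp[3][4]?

i\w   0   1   2   3   4   5   6   7   8   9  10  11  12  13  14
  0   0   0   0   0   0   0   0   0   0   0   0   0   0   0   0
  1   0   0   0   0   0   0   0   0   0   0   0   0   5   5   5
  2   0   5   5   5   5   5   5   5   5   5   5   5   5  10  10
  3   0   5   5   5   5   5   5   5   5   5   5   7  12  12  12
  4   0   5   5   5   5   5   5   9   9   9   9   9  12  12  12
  5   0   5   5   5   5   5   5   9   9   9   9   9  12  12  12

5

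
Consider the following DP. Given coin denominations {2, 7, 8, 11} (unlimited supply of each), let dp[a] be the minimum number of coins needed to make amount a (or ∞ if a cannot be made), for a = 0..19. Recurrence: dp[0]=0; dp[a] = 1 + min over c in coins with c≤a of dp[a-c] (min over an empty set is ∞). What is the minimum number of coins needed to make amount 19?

2

 a  0  1  2  3  4  5  6  7  8  9 10 11 12 13 14 15 16 17 18 19
dp  0  -  1  -  2  -  3  1  1  2  2  1  3  2  2  2  2  3  2  2
(- denotes ∞ / unreachable)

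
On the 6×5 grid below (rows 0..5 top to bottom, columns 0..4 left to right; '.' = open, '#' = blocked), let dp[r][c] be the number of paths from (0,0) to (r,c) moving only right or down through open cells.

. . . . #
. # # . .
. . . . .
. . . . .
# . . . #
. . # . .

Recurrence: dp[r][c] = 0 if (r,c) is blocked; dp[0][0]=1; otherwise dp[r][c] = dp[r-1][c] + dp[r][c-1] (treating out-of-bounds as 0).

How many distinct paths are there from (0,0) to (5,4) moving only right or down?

r\c   0   1   2   3   4
  0   1   1   1   1   0
  1   1   0   0   1   1
  2   1   1   1   2   3
  3   1   2   3   5   8
  4   0   2   5  10   0
  5   0   2   0  10  10

10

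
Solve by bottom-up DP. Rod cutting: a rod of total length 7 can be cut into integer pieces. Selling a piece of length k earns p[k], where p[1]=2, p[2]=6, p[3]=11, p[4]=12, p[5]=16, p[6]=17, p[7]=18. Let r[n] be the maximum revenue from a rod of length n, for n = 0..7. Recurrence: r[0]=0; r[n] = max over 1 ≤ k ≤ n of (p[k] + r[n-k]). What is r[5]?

   n    0    1    2    3    4    5    6    7
r[n]    0    2    6   11   13   17   22   24

17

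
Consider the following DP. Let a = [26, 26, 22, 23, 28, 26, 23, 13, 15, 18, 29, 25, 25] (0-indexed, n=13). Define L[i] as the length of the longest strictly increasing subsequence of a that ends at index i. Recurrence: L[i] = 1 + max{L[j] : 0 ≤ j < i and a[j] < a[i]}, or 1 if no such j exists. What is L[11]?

   i    0    1    2    3    4    5    6    7    8    9   10   11   12
a[i]   26   26   22   23   28   26   23   13   15   18   29   25   25
L[i]    1    1    1    2    3    3    2    1    2    3    4    4    4

4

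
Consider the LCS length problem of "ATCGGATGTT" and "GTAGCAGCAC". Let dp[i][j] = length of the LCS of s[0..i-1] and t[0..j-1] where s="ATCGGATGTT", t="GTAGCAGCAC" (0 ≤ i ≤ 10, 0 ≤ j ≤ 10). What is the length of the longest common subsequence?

   ''  G  T  A  G  C  A  G  C  A  C
''  0  0  0  0  0  0  0  0  0  0  0
 A  0  0  0  1  1  1  1  1  1  1  1
 T  0  0  1  1  1  1  1  1  1  1  1
 C  0  0  1  1  1  2  2  2  2  2  2
 G  0  1  1  1  2  2  2  3  3  3  3
 G  0  1  1  1  2  2  2  3  3  3  3
 A  0  1  1  2  2  2  3  3  3  4  4
 T  0  1  2  2  2  2  3  3  3  4  4
 G  0  1  2  2  3  3  3  4  4  4  4
 T  0  1  2  2  3  3  3  4  4  4  4
 T  0  1  2  2  3  3  3  4  4  4  4

4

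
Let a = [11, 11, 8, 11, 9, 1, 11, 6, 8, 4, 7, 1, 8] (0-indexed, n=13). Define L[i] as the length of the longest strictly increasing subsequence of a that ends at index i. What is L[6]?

   i    0    1    2    3    4    5    6    7    8    9   10   11   12
a[i]   11   11    8   11    9    1   11    6    8    4    7    1    8
L[i]    1    1    1    2    2    1    3    2    3    2    3    1    4

3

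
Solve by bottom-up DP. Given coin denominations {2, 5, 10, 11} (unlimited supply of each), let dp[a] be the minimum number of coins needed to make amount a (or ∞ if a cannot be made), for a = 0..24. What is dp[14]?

3

 a  0  1  2  3  4  5  6  7  8  9 10 11 12 13 14 15 16 17 18 19 20 21 22 23 24
dp  0  -  1  -  2  1  3  2  4  3  1  1  2  2  3  2  2  3  3  4  2  2  2  3  3
(- denotes ∞ / unreachable)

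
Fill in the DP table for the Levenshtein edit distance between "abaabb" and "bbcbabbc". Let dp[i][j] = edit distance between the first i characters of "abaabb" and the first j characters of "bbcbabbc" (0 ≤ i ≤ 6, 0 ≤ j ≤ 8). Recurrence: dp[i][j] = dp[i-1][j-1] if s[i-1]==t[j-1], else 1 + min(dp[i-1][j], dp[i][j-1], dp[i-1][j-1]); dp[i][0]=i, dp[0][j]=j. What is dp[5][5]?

   ''  b  b  c  b  a  b  b  c
''  0  1  2  3  4  5  6  7  8
 a  1  1  2  3  4  4  5  6  7
 b  2  1  1  2  3  4  4  5  6
 a  3  2  2  2  3  3  4  5  6
 a  4  3  3  3  3  3  4  5  6
 b  5  4  3  4  3  4  3  4  5
 b  6  5  4  4  4  4  4  3  4

4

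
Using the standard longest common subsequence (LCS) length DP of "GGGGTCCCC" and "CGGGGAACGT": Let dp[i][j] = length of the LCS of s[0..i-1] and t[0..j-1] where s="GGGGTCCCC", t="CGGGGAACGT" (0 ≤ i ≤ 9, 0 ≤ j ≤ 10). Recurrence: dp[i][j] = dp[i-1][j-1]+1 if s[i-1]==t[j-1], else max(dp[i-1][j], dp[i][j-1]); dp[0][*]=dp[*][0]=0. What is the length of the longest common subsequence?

5

   ''  C  G  G  G  G  A  A  C  G  T
''  0  0  0  0  0  0  0  0  0  0  0
 G  0  0  1  1  1  1  1  1  1  1  1
 G  0  0  1  2  2  2  2  2  2  2  2
 G  0  0  1  2  3  3  3  3  3  3  3
 G  0  0  1  2  3  4  4  4  4  4  4
 T  0  0  1  2  3  4  4  4  4  4  5
 C  0  1  1  2  3  4  4  4  5  5  5
 C  0  1  1  2  3  4  4  4  5  5  5
 C  0  1  1  2  3  4  4  4  5  5  5
 C  0  1  1  2  3  4  4  4  5  5  5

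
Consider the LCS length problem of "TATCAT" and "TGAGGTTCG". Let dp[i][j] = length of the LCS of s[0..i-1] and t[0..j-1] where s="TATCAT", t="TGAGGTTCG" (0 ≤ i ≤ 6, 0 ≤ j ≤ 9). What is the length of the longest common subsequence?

   ''  T  G  A  G  G  T  T  C  G
''  0  0  0  0  0  0  0  0  0  0
 T  0  1  1  1  1  1  1  1  1  1
 A  0  1  1  2  2  2  2  2  2  2
 T  0  1  1  2  2  2  3  3  3  3
 C  0  1  1  2  2  2  3  3  4  4
 A  0  1  1  2  2  2  3  3  4  4
 T  0  1  1  2  2  2  3  4  4  4

4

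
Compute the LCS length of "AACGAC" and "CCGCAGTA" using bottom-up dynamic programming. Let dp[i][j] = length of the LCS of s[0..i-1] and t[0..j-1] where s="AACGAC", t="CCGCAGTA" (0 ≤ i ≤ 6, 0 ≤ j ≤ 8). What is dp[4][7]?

   ''  C  C  G  C  A  G  T  A
''  0  0  0  0  0  0  0  0  0
 A  0  0  0  0  0  1  1  1  1
 A  0  0  0  0  0  1  1  1  2
 C  0  1  1  1  1  1  1  1  2
 G  0  1  1  2  2  2  2  2  2
 A  0  1  1  2  2  3  3  3  3
 C  0  1  2  2  3  3  3  3  3

2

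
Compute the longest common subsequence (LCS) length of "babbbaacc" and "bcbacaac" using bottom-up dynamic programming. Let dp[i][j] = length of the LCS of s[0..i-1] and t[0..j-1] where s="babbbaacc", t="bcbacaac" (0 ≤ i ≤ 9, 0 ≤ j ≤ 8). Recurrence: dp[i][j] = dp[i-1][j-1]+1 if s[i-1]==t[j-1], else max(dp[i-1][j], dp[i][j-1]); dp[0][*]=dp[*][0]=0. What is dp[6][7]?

3

   ''  b  c  b  a  c  a  a  c
''  0  0  0  0  0  0  0  0  0
 b  0  1  1  1  1  1  1  1  1
 a  0  1  1  1  2  2  2  2  2
 b  0  1  1  2  2  2  2  2  2
 b  0  1  1  2  2  2  2  2  2
 b  0  1  1  2  2  2  2  2  2
 a  0  1  1  2  3  3  3  3  3
 a  0  1  1  2  3  3  4  4  4
 c  0  1  2  2  3  4  4  4  5
 c  0  1  2  2  3  4  4  4  5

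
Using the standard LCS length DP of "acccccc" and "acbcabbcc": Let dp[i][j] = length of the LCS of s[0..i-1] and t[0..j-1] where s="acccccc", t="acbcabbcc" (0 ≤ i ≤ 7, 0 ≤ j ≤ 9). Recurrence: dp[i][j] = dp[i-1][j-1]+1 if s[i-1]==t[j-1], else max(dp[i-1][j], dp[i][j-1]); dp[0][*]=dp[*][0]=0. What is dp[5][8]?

4

   ''  a  c  b  c  a  b  b  c  c
''  0  0  0  0  0  0  0  0  0  0
 a  0  1  1  1  1  1  1  1  1  1
 c  0  1  2  2  2  2  2  2  2  2
 c  0  1  2  2  3  3  3  3  3  3
 c  0  1  2  2  3  3  3  3  4  4
 c  0  1  2  2  3  3  3  3  4  5
 c  0  1  2  2  3  3  3  3  4  5
 c  0  1  2  2  3  3  3  3  4  5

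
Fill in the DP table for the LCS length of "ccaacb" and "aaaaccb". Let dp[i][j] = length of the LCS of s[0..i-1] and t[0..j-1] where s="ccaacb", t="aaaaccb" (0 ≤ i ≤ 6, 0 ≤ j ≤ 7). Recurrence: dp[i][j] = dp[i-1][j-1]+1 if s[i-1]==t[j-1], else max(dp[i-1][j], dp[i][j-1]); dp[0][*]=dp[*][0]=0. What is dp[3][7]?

2

   ''  a  a  a  a  c  c  b
''  0  0  0  0  0  0  0  0
 c  0  0  0  0  0  1  1  1
 c  0  0  0  0  0  1  2  2
 a  0  1  1  1  1  1  2  2
 a  0  1  2  2  2  2  2  2
 c  0  1  2  2  2  3  3  3
 b  0  1  2  2  2  3  3  4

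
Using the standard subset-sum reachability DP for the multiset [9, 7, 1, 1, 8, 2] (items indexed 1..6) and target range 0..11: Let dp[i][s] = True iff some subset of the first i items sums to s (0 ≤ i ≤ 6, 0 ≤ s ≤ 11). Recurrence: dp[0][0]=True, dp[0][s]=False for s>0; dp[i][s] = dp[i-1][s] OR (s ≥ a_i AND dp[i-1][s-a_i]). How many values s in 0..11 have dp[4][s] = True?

8

i\s   0   1   2   3   4   5   6   7   8   9  10  11
  0   T   F   F   F   F   F   F   F   F   F   F   F
  1   T   F   F   F   F   F   F   F   F   T   F   F
  2   T   F   F   F   F   F   F   T   F   T   F   F
  3   T   T   F   F   F   F   F   T   T   T   T   F
  4   T   T   T   F   F   F   F   T   T   T   T   T
  5   T   T   T   F   F   F   F   T   T   T   T   T
  6   T   T   T   T   T   F   F   T   T   T   T   T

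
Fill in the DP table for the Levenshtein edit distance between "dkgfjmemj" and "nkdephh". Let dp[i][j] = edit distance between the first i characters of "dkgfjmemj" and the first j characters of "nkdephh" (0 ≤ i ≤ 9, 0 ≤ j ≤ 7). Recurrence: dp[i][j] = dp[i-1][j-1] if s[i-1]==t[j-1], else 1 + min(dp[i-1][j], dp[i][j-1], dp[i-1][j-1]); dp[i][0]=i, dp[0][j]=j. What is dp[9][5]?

   ''  n  k  d  e  p  h  h
''  0  1  2  3  4  5  6  7
 d  1  1  2  2  3  4  5  6
 k  2  2  1  2  3  4  5  6
 g  3  3  2  2  3  4  5  6
 f  4  4  3  3  3  4  5  6
 j  5  5  4  4  4  4  5  6
 m  6  6  5  5  5  5  5  6
 e  7  7  6  6  5  6  6  6
 m  8  8  7  7  6  6  7  7
 j  9  9  8  8  7  7  7  8

7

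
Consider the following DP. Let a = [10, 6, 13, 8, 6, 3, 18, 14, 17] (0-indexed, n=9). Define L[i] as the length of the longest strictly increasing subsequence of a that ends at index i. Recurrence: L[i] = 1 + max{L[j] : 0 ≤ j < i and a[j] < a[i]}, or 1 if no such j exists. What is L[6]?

   i    0    1    2    3    4    5    6    7    8
a[i]   10    6   13    8    6    3   18   14   17
L[i]    1    1    2    2    1    1    3    3    4

3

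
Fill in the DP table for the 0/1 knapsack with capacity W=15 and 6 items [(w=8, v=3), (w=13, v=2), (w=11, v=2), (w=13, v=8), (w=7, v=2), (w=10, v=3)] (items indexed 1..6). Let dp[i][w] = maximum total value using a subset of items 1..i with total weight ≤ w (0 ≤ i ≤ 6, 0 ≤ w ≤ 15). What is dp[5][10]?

3

i\w   0   1   2   3   4   5   6   7   8   9  10  11  12  13  14  15
  0   0   0   0   0   0   0   0   0   0   0   0   0   0   0   0   0
  1   0   0   0   0   0   0   0   0   3   3   3   3   3   3   3   3
  2   0   0   0   0   0   0   0   0   3   3   3   3   3   3   3   3
  3   0   0   0   0   0   0   0   0   3   3   3   3   3   3   3   3
  4   0   0   0   0   0   0   0   0   3   3   3   3   3   8   8   8
  5   0   0   0   0   0   0   0   2   3   3   3   3   3   8   8   8
  6   0   0   0   0   0   0   0   2   3   3   3   3   3   8   8   8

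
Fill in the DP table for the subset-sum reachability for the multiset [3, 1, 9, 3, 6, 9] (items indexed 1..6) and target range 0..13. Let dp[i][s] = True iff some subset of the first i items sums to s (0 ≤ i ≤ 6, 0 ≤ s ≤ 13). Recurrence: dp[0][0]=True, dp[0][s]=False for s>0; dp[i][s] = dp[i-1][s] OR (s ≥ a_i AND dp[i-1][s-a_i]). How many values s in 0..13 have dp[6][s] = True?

10

i\s   0   1   2   3   4   5   6   7   8   9  10  11  12  13
  0   T   F   F   F   F   F   F   F   F   F   F   F   F   F
  1   T   F   F   T   F   F   F   F   F   F   F   F   F   F
  2   T   T   F   T   T   F   F   F   F   F   F   F   F   F
  3   T   T   F   T   T   F   F   F   F   T   T   F   T   T
  4   T   T   F   T   T   F   T   T   F   T   T   F   T   T
  5   T   T   F   T   T   F   T   T   F   T   T   F   T   T
  6   T   T   F   T   T   F   T   T   F   T   T   F   T   T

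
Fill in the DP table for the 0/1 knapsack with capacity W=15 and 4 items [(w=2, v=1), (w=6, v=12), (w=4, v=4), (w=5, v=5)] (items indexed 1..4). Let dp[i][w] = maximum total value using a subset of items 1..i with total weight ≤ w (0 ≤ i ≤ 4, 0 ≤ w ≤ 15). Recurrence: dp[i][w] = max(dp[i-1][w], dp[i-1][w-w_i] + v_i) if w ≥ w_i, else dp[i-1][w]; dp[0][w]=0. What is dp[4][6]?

12

i\w   0   1   2   3   4   5   6   7   8   9  10  11  12  13  14  15
  0   0   0   0   0   0   0   0   0   0   0   0   0   0   0   0   0
  1   0   0   1   1   1   1   1   1   1   1   1   1   1   1   1   1
  2   0   0   1   1   1   1  12  12  13  13  13  13  13  13  13  13
  3   0   0   1   1   4   4  12  12  13  13  16  16  17  17  17  17
  4   0   0   1   1   4   5  12  12  13  13  16  17  17  18  18  21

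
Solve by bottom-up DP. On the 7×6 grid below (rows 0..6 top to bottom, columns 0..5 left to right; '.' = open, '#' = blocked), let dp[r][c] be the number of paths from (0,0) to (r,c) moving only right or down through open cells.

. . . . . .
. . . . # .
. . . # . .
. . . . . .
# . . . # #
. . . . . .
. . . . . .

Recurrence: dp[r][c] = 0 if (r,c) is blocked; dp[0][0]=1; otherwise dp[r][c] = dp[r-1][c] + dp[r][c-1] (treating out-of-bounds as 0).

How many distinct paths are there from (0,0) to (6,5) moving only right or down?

r\c   0   1   2   3   4   5
  0   1   1   1   1   1   1
  1   1   2   3   4   0   1
  2   1   3   6   0   0   1
  3   1   4  10  10  10  11
  4   0   4  14  24   0   0
  5   0   4  18  42  42  42
  6   0   4  22  64 106 148

148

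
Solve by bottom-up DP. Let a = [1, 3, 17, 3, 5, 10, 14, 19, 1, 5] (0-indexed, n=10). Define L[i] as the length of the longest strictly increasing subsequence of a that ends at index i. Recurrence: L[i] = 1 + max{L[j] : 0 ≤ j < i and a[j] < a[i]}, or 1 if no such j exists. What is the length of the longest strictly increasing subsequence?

6

   i    0    1    2    3    4    5    6    7    8    9
a[i]    1    3   17    3    5   10   14   19    1    5
L[i]    1    2    3    2    3    4    5    6    1    3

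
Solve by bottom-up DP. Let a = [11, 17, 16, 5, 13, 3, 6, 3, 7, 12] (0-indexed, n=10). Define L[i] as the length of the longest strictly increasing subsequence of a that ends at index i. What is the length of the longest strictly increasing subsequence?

4

   i    0    1    2    3    4    5    6    7    8    9
a[i]   11   17   16    5   13    3    6    3    7   12
L[i]    1    2    2    1    2    1    2    1    3    4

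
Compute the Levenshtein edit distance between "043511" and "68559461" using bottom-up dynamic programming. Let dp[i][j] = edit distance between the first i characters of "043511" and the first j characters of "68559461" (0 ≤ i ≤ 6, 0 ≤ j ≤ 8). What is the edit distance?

   ''  6  8  5  5  9  4  6  1
''  0  1  2  3  4  5  6  7  8
 0  1  1  2  3  4  5  6  7  8
 4  2  2  2  3  4  5  5  6  7
 3  3  3  3  3  4  5  6  6  7
 5  4  4  4  3  3  4  5  6  7
 1  5  5  5  4  4  4  5  6  6
 1  6  6  6  5  5  5  5  6  6

6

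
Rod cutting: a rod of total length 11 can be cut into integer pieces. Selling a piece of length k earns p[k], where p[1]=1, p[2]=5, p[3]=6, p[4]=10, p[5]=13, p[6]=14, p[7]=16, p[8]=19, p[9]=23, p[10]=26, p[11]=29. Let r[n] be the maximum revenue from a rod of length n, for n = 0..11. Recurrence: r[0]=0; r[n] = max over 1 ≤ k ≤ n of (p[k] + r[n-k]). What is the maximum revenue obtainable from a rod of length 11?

29

   n    0    1    2    3    4    5    6    7    8    9   10   11
r[n]    0    1    5    6   10   13   15   18   20   23   26   29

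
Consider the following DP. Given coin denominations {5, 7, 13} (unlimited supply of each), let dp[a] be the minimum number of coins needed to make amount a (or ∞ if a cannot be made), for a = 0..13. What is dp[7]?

1

 a  0  1  2  3  4  5  6  7  8  9 10 11 12 13
dp  0  -  -  -  -  1  -  1  -  -  2  -  2  1
(- denotes ∞ / unreachable)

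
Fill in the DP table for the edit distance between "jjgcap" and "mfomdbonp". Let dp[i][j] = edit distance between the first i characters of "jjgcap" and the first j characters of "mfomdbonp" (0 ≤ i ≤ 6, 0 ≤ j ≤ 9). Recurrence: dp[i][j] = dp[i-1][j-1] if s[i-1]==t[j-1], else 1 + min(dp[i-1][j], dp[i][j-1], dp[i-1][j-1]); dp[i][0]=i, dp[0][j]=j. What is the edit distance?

   ''  m  f  o  m  d  b  o  n  p
''  0  1  2  3  4  5  6  7  8  9
 j  1  1  2  3  4  5  6  7  8  9
 j  2  2  2  3  4  5  6  7  8  9
 g  3  3  3  3  4  5  6  7  8  9
 c  4  4  4  4  4  5  6  7  8  9
 a  5  5  5  5  5  5  6  7  8  9
 p  6  6  6  6  6  6  6  7  8  8

8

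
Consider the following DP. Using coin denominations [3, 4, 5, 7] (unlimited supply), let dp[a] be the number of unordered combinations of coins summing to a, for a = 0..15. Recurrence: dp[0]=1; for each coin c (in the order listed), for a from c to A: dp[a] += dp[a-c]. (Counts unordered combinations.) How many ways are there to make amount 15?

6

after  coin     0     1     2     3     4     5     6     7     8     9    10    11    12    13    14    15
          3     1     0     0     1     0     0     1     0     0     1     0     0     1     0     0     1
          4     1     0     0     1     1     0     1     1     1     1     1     1     2     1     1     2
          5     1     0     0     1     1     1     1     1     2     2     2     2     3     3     3     4
          7     1     0     0     1     1     1     1     2     2     2     3     3     4     4     5     6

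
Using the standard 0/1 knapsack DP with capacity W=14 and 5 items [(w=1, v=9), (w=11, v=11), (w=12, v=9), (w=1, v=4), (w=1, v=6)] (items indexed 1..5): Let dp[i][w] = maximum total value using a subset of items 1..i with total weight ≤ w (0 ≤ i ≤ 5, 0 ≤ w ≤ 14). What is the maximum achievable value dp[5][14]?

i\w   0   1   2   3   4   5   6   7   8   9  10  11  12  13  14
  0   0   0   0   0   0   0   0   0   0   0   0   0   0   0   0
  1   0   9   9   9   9   9   9   9   9   9   9   9   9   9   9
  2   0   9   9   9   9   9   9   9   9   9   9  11  20  20  20
  3   0   9   9   9   9   9   9   9   9   9   9  11  20  20  20
  4   0   9  13  13  13  13  13  13  13  13  13  13  20  24  24
  5   0   9  15  19  19  19  19  19  19  19  19  19  20  26  30

30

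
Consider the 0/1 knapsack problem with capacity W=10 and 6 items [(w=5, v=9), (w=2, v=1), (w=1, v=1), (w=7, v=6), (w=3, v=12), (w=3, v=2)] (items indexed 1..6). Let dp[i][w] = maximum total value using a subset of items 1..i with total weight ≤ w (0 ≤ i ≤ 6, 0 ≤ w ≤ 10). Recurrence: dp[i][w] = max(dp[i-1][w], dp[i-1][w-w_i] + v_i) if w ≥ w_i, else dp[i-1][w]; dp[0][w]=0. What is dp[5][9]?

22

i\w   0   1   2   3   4   5   6   7   8   9  10
  0   0   0   0   0   0   0   0   0   0   0   0
  1   0   0   0   0   0   9   9   9   9   9   9
  2   0   0   1   1   1   9   9  10  10  10  10
  3   0   1   1   2   2   9  10  10  11  11  11
  4   0   1   1   2   2   9  10  10  11  11  11
  5   0   1   1  12  13  13  14  14  21  22  22
  6   0   1   1  12  13  13  14  15  21  22  22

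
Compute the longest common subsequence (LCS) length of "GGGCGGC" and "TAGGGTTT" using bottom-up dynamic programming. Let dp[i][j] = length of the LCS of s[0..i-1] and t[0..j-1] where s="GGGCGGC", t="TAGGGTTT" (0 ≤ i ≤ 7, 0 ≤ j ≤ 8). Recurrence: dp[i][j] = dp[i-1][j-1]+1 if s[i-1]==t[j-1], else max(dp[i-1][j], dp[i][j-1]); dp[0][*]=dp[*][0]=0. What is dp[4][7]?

   ''  T  A  G  G  G  T  T  T
''  0  0  0  0  0  0  0  0  0
 G  0  0  0  1  1  1  1  1  1
 G  0  0  0  1  2  2  2  2  2
 G  0  0  0  1  2  3  3  3  3
 C  0  0  0  1  2  3  3  3  3
 G  0  0  0  1  2  3  3  3  3
 G  0  0  0  1  2  3  3  3  3
 C  0  0  0  1  2  3  3  3  3

3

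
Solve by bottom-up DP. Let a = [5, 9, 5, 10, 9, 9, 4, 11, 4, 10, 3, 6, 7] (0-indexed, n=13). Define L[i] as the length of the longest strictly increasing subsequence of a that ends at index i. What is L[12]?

   i    0    1    2    3    4    5    6    7    8    9   10   11   12
a[i]    5    9    5   10    9    9    4   11    4   10    3    6    7
L[i]    1    2    1    3    2    2    1    4    1    3    1    2    3

3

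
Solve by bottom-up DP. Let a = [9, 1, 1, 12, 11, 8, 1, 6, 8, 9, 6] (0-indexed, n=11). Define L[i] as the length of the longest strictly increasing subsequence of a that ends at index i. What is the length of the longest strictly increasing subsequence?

4

   i    0    1    2    3    4    5    6    7    8    9   10
a[i]    9    1    1   12   11    8    1    6    8    9    6
L[i]    1    1    1    2    2    2    1    2    3    4    2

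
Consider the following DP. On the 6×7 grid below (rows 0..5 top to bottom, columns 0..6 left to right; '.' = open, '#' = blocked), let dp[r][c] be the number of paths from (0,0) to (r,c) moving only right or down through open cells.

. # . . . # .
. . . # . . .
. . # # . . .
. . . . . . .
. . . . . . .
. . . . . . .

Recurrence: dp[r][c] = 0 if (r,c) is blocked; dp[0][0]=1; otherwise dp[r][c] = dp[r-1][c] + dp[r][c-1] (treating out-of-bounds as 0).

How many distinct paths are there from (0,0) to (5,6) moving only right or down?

r\c   0   1   2   3   4   5   6
  0   1   0   0   0   0   0   0
  1   1   1   1   0   0   0   0
  2   1   2   0   0   0   0   0
  3   1   3   3   3   3   3   3
  4   1   4   7  10  13  16  19
  5   1   5  12  22  35  51  70

70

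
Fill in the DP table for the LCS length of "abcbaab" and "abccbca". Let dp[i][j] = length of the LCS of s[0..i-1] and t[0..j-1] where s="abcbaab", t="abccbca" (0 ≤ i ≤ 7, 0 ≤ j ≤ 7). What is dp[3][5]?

   ''  a  b  c  c  b  c  a
''  0  0  0  0  0  0  0  0
 a  0  1  1  1  1  1  1  1
 b  0  1  2  2  2  2  2  2
 c  0  1  2  3  3  3  3  3
 b  0  1  2  3  3  4  4  4
 a  0  1  2  3  3  4  4  5
 a  0  1  2  3  3  4  4  5
 b  0  1  2  3  3  4  4  5

3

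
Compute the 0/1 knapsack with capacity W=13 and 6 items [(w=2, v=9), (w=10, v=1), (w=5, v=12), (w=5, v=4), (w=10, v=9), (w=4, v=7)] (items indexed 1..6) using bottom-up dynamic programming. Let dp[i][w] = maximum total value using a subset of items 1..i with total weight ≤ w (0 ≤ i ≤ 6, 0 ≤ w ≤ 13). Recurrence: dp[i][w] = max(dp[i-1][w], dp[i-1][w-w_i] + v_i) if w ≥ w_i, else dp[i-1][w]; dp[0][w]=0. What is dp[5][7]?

21

i\w   0   1   2   3   4   5   6   7   8   9  10  11  12  13
  0   0   0   0   0   0   0   0   0   0   0   0   0   0   0
  1   0   0   9   9   9   9   9   9   9   9   9   9   9   9
  2   0   0   9   9   9   9   9   9   9   9   9   9  10  10
  3   0   0   9   9   9  12  12  21  21  21  21  21  21  21
  4   0   0   9   9   9  12  12  21  21  21  21  21  25  25
  5   0   0   9   9   9  12  12  21  21  21  21  21  25  25
  6   0   0   9   9   9  12  16  21  21  21  21  28  28  28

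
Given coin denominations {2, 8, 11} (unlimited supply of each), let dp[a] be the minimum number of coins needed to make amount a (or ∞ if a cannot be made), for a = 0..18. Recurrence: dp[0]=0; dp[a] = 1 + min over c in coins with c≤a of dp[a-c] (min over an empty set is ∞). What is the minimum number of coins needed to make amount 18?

3

 a  0  1  2  3  4  5  6  7  8  9 10 11 12 13 14 15 16 17 18
dp  0  -  1  -  2  -  3  -  1  -  2  1  3  2  4  3  2  4  3
(- denotes ∞ / unreachable)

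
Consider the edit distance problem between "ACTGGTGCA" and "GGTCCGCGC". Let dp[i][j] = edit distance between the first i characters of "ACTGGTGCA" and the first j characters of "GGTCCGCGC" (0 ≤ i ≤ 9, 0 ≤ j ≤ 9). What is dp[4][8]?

   ''  G  G  T  C  C  G  C  G  C
''  0  1  2  3  4  5  6  7  8  9
 A  1  1  2  3  4  5  6  7  8  9
 C  2  2  2  3  3  4  5  6  7  8
 T  3  3  3  2  3  4  5  6  7  8
 G  4  3  3  3  3  4  4  5  6  7
 G  5  4  3  4  4  4  4  5  5  6
 T  6  5  4  3  4  5  5  5  6  6
 G  7  6  5  4  4  5  5  6  5  6
 C  8  7  6  5  4  4  5  5  6  5
 A  9  8  7  6  5  5  5  6  6  6

6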